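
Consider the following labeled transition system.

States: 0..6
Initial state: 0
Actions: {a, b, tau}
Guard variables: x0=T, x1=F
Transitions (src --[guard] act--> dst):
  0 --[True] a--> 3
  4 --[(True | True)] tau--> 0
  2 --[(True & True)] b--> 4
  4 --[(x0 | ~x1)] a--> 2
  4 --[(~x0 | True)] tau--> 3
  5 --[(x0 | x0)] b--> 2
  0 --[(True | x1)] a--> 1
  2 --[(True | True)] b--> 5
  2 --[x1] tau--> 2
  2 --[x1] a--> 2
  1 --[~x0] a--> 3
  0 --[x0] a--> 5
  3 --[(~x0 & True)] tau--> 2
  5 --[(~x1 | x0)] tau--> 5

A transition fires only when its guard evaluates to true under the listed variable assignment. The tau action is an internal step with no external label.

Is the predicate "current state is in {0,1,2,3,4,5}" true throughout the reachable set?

Inv-set: {0,1,2,3,4,5}
Reachable = {0,1,2,3,4,5}
  0: ok
  1: ok
  2: ok
  3: ok
  4: ok
  5: ok

Answer: INVARIANT HOLDS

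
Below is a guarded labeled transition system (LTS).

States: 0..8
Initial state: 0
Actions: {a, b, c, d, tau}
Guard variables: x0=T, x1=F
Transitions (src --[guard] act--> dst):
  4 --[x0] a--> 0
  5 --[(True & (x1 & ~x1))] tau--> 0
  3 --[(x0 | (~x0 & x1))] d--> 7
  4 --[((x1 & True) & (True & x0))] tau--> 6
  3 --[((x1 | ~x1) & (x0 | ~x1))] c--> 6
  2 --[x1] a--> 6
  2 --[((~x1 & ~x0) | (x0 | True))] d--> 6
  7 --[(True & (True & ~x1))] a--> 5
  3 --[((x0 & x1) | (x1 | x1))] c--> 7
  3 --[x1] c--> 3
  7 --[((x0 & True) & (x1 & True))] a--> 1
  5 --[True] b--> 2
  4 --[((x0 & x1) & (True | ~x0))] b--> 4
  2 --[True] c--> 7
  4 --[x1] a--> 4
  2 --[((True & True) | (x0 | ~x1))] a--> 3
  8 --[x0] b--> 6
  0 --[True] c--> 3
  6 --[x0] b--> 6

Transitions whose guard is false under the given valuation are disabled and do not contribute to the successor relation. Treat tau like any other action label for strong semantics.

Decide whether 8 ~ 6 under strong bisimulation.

Answer: BISIMILAR

Analysis:
Bisimulation quotient by refinement:
  π0 = {{0,1,2,3,4,5,6,7,8}}
  π1 = {{0},{1},{2},{3},{4,7},{5,6,8}}
  π2 = {{0},{1},{2},{3},{4},{5},{6,8},{7}}
stable after 3 split(s): 8 block(s)
[8]={6,8}  [6]={6,8}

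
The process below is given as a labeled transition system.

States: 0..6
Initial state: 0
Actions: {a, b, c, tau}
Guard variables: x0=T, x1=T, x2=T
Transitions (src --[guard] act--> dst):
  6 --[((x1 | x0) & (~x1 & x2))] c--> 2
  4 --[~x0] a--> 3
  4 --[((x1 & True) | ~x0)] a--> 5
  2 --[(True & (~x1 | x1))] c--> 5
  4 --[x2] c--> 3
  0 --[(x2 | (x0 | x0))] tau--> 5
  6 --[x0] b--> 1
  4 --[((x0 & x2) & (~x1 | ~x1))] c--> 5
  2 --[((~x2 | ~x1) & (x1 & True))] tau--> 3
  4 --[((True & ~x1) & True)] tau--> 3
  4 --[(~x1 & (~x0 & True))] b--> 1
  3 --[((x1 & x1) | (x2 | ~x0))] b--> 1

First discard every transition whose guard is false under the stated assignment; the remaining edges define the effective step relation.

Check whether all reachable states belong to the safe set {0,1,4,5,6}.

Answer: INVARIANT HOLDS

Trace:
Inv-set: {0,1,4,5,6}
R = {0,5}
  0: ok
  5: ok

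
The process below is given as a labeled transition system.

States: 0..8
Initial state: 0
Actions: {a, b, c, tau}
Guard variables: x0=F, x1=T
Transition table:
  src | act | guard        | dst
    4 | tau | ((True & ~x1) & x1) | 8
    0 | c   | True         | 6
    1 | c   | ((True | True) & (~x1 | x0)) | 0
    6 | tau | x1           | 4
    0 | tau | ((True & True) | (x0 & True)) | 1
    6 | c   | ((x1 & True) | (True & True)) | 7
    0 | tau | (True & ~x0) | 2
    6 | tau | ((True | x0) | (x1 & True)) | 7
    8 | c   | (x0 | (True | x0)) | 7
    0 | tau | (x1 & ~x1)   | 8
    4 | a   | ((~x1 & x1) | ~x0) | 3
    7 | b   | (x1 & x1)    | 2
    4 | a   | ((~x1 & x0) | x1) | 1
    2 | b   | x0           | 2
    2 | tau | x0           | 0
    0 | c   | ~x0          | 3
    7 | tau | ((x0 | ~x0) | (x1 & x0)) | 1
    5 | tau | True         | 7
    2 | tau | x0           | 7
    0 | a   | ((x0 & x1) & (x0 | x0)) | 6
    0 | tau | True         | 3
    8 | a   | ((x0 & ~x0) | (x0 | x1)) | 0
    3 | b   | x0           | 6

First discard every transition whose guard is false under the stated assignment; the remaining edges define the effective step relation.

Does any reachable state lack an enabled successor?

Reach set: {0,1,2,3,4,6,7}
  0: c→3  c→6  tau→1  tau→2  tau→3  [5 out]
  1: ∅  [no exit]
  2: ∅  [no exit]
  3: ∅  [no exit]
  4: a→1  a→3  [2 out]
  6: c→7  tau→4  tau→7  [3 out]
  7: b→2  tau→1  [2 out]
Path to 1: tau

Answer: DEADLOCK at state 1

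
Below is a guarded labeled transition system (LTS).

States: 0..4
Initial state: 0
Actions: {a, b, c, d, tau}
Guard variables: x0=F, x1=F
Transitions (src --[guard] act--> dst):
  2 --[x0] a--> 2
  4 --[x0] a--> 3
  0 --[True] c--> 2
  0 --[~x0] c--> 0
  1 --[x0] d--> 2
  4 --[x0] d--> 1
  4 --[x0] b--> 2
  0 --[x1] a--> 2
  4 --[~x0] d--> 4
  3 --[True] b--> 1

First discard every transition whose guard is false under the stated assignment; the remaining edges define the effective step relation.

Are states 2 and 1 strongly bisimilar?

Bisimulation quotient by refinement:
  P[0] = {{0,1,2,3,4}}
  P[1] = {{0},{1,2},{3},{4}}
4 equivalence class(es) (converged in 2)
2∈{1,2}, 1∈{1,2}

Answer: BISIMILAR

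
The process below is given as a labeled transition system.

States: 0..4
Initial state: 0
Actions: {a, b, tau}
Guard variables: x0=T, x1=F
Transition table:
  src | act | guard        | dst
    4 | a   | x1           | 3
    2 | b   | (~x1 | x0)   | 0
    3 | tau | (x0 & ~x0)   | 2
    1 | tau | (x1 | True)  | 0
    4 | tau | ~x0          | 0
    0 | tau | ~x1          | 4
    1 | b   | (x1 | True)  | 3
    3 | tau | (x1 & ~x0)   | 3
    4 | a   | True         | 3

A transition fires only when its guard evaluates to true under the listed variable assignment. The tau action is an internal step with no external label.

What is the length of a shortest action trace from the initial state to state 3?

Layered search for 3:
  depth 0: {0}
  depth 1: {4}
  depth 2: {3}
first hit 3 at d=2 via tau·a

Answer: 2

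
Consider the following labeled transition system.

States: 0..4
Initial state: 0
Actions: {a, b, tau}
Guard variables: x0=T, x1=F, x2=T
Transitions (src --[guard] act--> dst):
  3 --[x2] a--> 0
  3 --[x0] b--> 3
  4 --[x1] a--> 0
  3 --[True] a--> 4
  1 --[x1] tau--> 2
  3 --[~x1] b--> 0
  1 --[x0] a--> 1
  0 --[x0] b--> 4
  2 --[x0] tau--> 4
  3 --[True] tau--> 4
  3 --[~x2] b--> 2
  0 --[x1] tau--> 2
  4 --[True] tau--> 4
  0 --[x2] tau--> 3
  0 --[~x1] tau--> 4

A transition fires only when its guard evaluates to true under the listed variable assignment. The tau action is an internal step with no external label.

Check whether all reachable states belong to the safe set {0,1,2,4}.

Safe = {0,1,2,4}
Reach set: {0,3,4}
  0: safe
  3: VIOLATES
  4: safe
witness against invariant: tau → 3

Answer: INVARIANT VIOLATED at state 3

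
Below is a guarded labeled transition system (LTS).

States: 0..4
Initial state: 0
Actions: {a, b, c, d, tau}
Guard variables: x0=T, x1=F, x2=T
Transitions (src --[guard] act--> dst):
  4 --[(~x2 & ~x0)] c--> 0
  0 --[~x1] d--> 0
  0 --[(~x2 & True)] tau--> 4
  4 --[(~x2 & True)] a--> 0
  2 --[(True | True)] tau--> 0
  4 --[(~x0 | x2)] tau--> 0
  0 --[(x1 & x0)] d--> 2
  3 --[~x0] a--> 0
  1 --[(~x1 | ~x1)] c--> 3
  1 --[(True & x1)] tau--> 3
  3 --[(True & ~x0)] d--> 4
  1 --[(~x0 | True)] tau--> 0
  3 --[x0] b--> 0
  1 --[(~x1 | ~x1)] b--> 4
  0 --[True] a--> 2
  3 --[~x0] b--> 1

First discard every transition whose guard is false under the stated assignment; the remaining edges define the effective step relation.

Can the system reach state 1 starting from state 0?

Answer: UNREACHABLE

Trace:
Guard filter leaves 8 enabled edge(s).
Layer 0: {0}
Layer 1: {2}  now seen {0,2}
Reach set: {0,2}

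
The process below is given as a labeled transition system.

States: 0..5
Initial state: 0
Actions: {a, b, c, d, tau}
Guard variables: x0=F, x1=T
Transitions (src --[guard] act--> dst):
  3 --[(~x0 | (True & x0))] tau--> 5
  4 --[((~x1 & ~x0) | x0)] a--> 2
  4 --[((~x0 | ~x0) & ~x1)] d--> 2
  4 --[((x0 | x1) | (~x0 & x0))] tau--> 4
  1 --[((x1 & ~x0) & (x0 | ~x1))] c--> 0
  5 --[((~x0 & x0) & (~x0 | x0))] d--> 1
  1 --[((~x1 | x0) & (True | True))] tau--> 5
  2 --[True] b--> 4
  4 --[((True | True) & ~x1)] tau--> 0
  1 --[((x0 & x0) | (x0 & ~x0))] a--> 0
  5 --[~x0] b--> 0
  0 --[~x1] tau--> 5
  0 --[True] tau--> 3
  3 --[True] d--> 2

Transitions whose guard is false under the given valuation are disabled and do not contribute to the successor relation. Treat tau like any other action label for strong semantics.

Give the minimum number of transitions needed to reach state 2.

Breadth-first toward 2:
  Layer 0: {0}
  Layer 1: {3}
  Layer 2: {2,5}
2 enters at depth 2; path tau·d

Answer: 2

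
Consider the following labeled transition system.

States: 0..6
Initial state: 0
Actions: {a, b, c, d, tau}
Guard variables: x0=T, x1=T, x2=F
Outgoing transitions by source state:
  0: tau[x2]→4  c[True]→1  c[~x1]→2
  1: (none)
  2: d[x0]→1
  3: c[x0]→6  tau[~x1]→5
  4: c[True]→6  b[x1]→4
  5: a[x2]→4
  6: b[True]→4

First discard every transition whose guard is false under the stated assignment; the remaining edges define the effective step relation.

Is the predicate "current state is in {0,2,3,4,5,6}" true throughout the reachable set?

Allowed set {0,2,3,4,5,6}
R = {0,1}
  0: ok
  1: VIOLATES
counterexample path to 1: c

Answer: INVARIANT VIOLATED at state 1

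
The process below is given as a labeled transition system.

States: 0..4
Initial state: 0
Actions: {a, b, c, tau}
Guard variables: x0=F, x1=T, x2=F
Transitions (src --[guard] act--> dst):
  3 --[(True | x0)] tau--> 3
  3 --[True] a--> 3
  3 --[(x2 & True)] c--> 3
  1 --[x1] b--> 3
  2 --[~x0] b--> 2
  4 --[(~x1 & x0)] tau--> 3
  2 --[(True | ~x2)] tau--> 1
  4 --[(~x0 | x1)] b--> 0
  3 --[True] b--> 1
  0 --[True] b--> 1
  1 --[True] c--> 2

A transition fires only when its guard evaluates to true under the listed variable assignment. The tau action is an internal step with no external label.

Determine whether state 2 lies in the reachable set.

Answer: REACHABLE

Trace:
After dropping false guards: 9 live edges.
depth 0: {0}
depth 1: {1}  cumulative {0,1}
depth 2: {2,3}  cumulative {0,1,2,3}
Reachable = {0,1,2,3}
trace reaching 2: b·c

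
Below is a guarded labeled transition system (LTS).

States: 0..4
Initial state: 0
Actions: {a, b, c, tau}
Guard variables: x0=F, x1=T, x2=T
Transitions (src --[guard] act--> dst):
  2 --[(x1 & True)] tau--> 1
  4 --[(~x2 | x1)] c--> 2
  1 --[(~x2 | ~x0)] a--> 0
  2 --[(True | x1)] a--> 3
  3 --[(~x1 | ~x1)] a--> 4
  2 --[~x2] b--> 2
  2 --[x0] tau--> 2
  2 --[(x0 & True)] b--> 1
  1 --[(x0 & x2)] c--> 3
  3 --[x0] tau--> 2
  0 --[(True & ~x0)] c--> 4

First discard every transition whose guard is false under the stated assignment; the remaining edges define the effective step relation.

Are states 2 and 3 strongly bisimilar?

Answer: NOT BISIMILAR

Working:
Bisimulation quotient by refinement:
  π0 = {{0,1,2,3,4}}
  π1 = {{0,4},{1},{2},{3}}
  π2 = {{0},{1},{2},{3},{4}}
5 equivalence class(es) (converged in 3)
[2]={2}  [3]={3}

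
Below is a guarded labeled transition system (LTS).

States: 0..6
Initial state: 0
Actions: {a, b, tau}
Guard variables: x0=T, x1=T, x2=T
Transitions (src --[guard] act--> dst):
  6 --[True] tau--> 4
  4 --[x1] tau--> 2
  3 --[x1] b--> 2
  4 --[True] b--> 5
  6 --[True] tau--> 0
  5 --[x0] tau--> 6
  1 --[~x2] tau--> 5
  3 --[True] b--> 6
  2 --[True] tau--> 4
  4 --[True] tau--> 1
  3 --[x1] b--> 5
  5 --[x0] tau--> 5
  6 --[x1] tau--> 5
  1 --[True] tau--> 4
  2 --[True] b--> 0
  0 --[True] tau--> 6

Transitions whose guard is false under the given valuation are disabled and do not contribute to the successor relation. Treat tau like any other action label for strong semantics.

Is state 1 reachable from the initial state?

Guard filter leaves 15 enabled edge(s).
Layer 0: {0}
Layer 1: {6}  total {0,6}
Layer 2: {4,5}  total {0,4,5,6}
Layer 3: {1,2}  total {0,1,2,4,5,6}
Reachable = {0,1,2,4,5,6}
Path to 1: tau·tau·tau

Answer: REACHABLE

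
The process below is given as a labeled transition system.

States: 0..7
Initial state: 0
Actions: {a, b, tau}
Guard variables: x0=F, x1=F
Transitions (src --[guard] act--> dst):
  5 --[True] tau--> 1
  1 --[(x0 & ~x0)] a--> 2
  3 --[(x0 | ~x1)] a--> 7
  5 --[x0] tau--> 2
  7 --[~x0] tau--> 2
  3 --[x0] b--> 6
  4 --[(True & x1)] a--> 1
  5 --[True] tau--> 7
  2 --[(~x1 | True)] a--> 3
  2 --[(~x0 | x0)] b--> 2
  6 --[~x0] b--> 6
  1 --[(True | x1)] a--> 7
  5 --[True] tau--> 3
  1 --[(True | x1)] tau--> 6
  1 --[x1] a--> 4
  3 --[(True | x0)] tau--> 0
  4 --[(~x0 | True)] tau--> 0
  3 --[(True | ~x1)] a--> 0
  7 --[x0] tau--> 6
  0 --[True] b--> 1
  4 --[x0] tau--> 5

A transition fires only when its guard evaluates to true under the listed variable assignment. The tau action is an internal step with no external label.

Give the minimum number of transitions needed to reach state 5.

Breadth-first toward 5:
  Layer 0: {0}
  Layer 1: {1}
  Layer 2: {6,7}
  Layer 3: {2}
  Layer 4: {3}
5 never appears.

Answer: UNREACHABLE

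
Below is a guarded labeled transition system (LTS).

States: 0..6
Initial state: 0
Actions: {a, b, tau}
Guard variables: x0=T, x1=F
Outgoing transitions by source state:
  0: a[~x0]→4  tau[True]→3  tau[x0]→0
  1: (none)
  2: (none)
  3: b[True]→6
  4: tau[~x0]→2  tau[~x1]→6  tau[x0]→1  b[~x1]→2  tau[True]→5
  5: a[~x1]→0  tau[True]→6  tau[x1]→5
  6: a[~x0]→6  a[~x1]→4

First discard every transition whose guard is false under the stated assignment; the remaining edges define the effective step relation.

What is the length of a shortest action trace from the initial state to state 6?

Breadth-first toward 6:
  Layer 0: {0}
  Layer 1: {3}
  Layer 2: {6}
6 enters at depth 2; path tau·b

Answer: 2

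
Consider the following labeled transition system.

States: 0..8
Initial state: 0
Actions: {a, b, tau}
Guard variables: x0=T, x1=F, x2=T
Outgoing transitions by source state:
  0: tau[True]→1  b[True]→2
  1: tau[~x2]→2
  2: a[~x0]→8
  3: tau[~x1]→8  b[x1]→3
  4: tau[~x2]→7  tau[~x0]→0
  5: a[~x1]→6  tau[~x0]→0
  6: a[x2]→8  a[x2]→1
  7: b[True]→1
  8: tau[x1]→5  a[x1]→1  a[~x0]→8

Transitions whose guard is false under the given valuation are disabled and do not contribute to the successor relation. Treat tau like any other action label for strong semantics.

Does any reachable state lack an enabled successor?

Answer: DEADLOCK at state 1

Analysis:
Reach set: {0,1,2}
  0: b→2  tau→1  [2 exit(s)]
  1: ∅  [STUCK]
  2: ∅  [STUCK]
witness 1: tau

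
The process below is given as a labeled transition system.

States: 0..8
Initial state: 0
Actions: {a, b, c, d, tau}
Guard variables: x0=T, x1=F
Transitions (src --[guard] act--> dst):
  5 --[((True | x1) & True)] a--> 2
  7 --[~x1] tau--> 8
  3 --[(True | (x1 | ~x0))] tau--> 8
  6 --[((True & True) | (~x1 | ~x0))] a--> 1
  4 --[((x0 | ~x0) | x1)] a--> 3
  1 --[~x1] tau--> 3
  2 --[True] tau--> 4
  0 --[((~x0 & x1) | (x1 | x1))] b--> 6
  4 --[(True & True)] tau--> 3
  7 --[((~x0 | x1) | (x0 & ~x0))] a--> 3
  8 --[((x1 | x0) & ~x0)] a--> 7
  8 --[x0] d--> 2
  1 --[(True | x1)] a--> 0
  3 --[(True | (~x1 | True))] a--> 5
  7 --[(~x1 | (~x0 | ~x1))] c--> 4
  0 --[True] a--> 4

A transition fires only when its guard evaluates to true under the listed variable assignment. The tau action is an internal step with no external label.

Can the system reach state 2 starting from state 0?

Answer: REACHABLE

Trace:
13 transition(s) survive guard evaluation.
L0 = {0}
L1 = {4}  total {0,4}
L2 = {3}  total {0,3,4}
L3 = {5,8}  total {0,3,4,5,8}
L4 = {2}  total {0,2,3,4,5,8}
Reachable = {0,2,3,4,5,8}
trace reaching 2: a·a·tau·d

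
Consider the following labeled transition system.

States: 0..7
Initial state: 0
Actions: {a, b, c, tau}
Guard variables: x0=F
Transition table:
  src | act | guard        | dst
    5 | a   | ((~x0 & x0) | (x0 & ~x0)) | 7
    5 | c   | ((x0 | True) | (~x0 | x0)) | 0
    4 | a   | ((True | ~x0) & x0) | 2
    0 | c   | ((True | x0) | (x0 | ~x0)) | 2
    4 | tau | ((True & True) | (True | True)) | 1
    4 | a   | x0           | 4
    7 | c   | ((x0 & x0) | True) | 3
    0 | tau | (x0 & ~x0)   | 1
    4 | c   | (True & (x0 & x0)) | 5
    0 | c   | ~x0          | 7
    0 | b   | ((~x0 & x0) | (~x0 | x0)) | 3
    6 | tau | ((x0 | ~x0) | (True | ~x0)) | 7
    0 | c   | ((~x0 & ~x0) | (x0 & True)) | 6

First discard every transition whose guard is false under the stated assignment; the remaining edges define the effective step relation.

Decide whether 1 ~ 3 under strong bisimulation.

Answer: BISIMILAR

Analysis:
Refine partition for ~:
  round 0: {{0,1,2,3,4,5,6,7}}
  round 1: {{0},{1,2,3},{4,6},{5,7}}
  round 2: {{0},{1,2,3},{4},{5},{6},{7}}
Fixed point at round 3; 6 class(es).
1∈{1,2,3}, 3∈{1,2,3}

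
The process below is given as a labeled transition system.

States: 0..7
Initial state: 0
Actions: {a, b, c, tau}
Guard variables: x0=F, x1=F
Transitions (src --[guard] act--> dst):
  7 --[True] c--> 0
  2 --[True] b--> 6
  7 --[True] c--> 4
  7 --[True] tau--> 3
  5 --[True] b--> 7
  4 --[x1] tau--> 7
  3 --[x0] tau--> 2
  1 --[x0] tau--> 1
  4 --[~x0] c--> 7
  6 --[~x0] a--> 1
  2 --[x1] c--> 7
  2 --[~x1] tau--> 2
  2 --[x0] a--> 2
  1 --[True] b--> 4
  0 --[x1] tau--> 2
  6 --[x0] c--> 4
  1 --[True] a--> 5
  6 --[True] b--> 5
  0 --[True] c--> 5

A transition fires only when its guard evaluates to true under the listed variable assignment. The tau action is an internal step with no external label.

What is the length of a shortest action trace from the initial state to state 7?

Answer: 2

Trace:
Breadth-first toward 7:
  depth 0: {0}
  depth 1: {5}
  depth 2: {7}
depth(7)=2, e.g. c·b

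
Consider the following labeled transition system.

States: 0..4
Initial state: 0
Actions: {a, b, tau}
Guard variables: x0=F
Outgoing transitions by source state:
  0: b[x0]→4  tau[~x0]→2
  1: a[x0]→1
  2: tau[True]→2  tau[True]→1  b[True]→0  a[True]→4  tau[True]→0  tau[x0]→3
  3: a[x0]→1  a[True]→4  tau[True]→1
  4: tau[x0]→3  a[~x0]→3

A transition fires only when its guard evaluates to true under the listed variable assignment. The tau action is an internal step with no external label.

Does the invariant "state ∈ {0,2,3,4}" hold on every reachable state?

Answer: INVARIANT VIOLATED at state 1

Trace:
Safe = {0,2,3,4}
R = {0,1,2,3,4}
  0: ok
  1: outside
  2: ok
  3: ok
  4: ok
witness against invariant: tau·tau → 1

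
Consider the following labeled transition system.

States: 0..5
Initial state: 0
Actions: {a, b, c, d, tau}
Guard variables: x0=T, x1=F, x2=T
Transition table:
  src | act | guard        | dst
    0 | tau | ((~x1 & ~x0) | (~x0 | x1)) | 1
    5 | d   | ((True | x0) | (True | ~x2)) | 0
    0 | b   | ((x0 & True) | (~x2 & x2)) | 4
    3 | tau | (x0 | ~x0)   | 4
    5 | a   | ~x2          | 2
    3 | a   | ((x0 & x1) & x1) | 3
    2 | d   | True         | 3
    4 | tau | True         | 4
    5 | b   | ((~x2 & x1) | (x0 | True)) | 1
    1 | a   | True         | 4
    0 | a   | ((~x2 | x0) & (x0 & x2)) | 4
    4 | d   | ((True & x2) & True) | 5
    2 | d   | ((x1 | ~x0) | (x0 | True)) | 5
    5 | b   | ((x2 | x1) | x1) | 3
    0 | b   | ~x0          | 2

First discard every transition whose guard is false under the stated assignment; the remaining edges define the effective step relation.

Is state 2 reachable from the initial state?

Answer: UNREACHABLE

Working:
After dropping false guards: 11 live edges.
depth 0: {0}
depth 1: {4}  now seen {0,4}
depth 2: {5}  now seen {0,4,5}
depth 3: {1,3}  now seen {0,1,3,4,5}
Reachable = {0,1,3,4,5}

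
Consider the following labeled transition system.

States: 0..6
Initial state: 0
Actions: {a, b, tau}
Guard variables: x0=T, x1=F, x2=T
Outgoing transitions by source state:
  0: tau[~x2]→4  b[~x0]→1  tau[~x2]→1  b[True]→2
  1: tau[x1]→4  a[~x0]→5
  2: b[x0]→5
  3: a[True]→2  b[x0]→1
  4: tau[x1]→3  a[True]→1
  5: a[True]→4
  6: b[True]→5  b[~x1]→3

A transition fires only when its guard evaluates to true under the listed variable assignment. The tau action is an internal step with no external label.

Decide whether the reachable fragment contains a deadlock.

Answer: DEADLOCK at state 1

Working:
Reach set: {0,1,2,4,5}
  0: b→2  [deg 1]
  1: ∅  [no exit]
  2: b→5  [deg 1]
  4: a→1  [deg 1]
  5: a→4  [deg 1]
trace reaching 1: b·b·a·a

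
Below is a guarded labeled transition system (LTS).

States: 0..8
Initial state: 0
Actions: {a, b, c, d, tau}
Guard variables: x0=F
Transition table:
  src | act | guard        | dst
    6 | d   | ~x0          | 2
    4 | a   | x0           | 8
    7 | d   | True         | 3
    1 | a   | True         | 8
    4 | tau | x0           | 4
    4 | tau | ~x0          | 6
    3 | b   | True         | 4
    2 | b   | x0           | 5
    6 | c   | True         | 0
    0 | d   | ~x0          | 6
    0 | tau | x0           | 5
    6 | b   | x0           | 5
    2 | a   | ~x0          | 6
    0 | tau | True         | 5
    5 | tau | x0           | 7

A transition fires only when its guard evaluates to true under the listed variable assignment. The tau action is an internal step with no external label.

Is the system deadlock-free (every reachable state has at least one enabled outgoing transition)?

Answer: DEADLOCK at state 5

Analysis:
Reachable = {0,2,5,6}
  0: d→6  tau→5  [2 exit(s)]
  2: a→6  [1 exit(s)]
  5: ∅  [deadlock]
  6: c→0  d→2  [2 exit(s)]
Path to 5: tau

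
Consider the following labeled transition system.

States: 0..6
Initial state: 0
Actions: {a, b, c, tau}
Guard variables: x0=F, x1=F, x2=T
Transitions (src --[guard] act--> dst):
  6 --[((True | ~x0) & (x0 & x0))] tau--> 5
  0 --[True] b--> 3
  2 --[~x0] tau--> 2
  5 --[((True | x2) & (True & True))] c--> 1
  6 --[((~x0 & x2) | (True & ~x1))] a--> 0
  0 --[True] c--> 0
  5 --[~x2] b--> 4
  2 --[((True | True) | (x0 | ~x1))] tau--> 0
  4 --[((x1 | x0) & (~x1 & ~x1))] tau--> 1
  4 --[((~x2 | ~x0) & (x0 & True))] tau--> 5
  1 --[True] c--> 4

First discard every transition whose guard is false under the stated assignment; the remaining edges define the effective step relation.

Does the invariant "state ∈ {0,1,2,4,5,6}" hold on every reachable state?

Answer: INVARIANT VIOLATED at state 3

Analysis:
Inv-set: {0,1,2,4,5,6}
Reachable = {0,3}
  0: ✓
  3: VIOLATES
counterexample path to 3: b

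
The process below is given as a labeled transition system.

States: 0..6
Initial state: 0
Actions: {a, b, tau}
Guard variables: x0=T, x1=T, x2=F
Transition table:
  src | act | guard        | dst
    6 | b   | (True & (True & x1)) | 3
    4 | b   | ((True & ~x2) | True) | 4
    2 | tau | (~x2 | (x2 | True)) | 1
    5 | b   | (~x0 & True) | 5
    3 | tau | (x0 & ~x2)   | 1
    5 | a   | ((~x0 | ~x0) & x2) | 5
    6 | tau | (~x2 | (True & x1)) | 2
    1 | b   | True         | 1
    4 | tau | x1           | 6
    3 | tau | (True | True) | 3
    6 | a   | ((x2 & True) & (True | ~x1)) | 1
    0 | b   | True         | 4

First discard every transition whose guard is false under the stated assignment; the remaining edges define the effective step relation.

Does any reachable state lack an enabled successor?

Answer: DEADLOCK-FREE

Trace:
Reach set: {0,1,2,3,4,6}
  0: b→4  [deg 1]
  1: b→1  [deg 1]
  2: tau→1  [deg 1]
  3: tau→1  tau→3  [deg 2]
  4: b→4  tau→6  [deg 2]
  6: b→3  tau→2  [deg 2]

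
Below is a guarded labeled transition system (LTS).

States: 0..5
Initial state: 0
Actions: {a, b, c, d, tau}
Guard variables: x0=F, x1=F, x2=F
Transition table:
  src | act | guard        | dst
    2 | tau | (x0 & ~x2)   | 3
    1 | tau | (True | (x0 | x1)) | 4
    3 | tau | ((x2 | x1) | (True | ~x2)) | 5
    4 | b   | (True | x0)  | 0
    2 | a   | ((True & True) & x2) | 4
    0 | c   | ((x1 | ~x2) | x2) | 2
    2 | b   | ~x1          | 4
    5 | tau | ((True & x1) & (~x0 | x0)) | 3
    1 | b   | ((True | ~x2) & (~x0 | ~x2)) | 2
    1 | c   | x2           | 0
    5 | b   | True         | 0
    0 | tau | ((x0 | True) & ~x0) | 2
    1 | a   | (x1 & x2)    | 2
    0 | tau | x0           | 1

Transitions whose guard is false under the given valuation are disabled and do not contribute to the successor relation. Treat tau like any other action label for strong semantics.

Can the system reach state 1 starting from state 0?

Answer: UNREACHABLE

Analysis:
Guard filter leaves 8 enabled edge(s).
L0 = {0}
L1 = {2}  total {0,2}
L2 = {4}  total {0,2,4}
Reachable = {0,2,4}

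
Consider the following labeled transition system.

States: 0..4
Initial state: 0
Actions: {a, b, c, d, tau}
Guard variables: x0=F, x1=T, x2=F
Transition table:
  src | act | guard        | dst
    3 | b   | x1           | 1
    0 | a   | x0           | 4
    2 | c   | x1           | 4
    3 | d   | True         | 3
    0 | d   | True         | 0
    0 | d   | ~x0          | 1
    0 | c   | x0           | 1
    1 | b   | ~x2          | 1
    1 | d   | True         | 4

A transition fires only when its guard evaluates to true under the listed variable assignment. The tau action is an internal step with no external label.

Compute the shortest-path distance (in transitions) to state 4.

Answer: 2

Analysis:
BFS to 4:
  Layer 0: {0}
  Layer 1: {1}
  Layer 2: {4}
4 enters at depth 2; path d·d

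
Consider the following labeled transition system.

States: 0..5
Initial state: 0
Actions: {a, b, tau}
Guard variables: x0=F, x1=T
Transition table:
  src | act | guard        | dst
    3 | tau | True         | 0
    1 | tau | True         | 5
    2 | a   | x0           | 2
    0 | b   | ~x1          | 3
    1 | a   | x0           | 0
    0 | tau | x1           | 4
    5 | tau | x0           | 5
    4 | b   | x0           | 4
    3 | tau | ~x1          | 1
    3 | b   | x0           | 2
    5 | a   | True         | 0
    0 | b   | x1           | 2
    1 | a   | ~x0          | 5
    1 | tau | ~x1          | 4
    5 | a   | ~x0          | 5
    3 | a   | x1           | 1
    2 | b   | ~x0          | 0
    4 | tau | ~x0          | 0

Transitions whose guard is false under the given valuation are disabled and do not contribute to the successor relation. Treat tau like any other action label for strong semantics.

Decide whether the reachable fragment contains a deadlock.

Answer: DEADLOCK-FREE

Working:
R = {0,2,4}
  0: b→2  tau→4  [2 exit(s)]
  2: b→0  [1 exit(s)]
  4: tau→0  [1 exit(s)]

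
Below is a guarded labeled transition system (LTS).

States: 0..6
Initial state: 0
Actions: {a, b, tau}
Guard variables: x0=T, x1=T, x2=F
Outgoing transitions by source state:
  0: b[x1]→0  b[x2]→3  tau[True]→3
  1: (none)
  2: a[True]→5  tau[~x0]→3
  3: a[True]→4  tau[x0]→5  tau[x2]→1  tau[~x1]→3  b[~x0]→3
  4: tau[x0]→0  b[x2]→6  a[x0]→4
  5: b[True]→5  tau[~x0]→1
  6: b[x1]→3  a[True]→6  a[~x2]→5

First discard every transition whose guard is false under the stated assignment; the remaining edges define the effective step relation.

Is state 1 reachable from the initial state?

After dropping false guards: 11 live edges.
Layer 0: {0}
Layer 1: {3}  now seen {0,3}
Layer 2: {4,5}  now seen {0,3,4,5}
Reachable = {0,3,4,5}

Answer: UNREACHABLE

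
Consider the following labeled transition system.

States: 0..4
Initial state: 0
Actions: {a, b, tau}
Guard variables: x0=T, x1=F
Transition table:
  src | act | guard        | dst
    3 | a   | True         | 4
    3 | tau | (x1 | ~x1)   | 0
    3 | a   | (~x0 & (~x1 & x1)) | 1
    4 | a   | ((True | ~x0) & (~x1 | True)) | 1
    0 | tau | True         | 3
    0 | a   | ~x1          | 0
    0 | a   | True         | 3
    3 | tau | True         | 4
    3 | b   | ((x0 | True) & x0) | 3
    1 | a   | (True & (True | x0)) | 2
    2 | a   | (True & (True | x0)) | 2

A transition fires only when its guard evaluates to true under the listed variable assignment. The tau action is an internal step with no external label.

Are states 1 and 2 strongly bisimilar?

Refine partition for ~:
  round 0: {{0,1,2,3,4}}
  round 1: {{0},{1,2,4},{3}}
Fixed point at round 2; 3 class(es).
class of 1: {1,2,4}; class of 2: {1,2,4}

Answer: BISIMILAR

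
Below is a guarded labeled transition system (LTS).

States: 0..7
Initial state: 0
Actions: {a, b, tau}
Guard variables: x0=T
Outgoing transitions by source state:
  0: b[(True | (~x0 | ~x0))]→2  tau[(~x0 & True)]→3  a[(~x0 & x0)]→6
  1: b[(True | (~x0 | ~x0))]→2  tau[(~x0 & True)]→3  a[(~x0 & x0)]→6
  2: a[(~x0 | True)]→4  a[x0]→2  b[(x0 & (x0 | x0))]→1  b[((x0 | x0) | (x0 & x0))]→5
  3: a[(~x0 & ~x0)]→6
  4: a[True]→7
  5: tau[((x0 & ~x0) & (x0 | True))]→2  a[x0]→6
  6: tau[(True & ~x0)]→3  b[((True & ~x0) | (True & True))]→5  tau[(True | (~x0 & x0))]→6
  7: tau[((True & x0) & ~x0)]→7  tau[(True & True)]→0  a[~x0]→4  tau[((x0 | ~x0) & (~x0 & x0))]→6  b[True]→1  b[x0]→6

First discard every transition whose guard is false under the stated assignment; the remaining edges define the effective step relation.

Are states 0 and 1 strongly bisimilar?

Refine partition for ~:
  P[0] = {{0,1,2,3,4,5,6,7}}
  P[1] = {{0,1},{2},{3},{4,5},{6,7}}
  P[2] = {{0,1},{2},{3},{4,5},{6},{7}}
  P[3] = {{0,1},{2},{3},{4},{5},{6},{7}}
stable after 4 split(s): 7 block(s)
[0]={0,1}  [1]={0,1}

Answer: BISIMILAR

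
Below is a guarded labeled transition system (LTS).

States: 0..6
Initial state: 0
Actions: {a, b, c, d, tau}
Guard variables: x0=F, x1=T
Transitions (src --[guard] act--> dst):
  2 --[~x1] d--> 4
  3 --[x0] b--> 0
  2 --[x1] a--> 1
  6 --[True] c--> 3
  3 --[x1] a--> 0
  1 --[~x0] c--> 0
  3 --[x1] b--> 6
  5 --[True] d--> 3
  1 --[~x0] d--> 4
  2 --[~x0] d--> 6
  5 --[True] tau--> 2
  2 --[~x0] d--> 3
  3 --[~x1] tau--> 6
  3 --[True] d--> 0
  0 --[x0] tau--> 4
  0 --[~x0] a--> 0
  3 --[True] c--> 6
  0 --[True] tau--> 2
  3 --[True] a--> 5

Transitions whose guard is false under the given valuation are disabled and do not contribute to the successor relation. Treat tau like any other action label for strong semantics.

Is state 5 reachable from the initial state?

Answer: REACHABLE

Trace:
After dropping false guards: 15 live edges.
Layer 0: {0}
Layer 1: {2}  cumulative {0,2}
Layer 2: {1,3,6}  cumulative {0,1,2,3,6}
Layer 3: {4,5}  cumulative {0,1,2,3,4,5,6}
Reach set: {0,1,2,3,4,5,6}
witness 5: tau·d·a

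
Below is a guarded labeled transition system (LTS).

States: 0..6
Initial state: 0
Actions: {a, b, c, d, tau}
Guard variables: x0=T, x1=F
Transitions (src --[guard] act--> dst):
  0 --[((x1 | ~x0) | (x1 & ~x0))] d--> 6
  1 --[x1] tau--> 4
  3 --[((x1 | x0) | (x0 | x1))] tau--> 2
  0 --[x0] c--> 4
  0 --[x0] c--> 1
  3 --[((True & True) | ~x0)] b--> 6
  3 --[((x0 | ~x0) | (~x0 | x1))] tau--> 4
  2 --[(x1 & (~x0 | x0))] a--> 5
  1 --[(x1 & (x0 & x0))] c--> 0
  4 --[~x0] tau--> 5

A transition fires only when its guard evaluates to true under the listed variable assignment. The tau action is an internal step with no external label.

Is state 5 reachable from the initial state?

After dropping false guards: 5 live edges.
L0 = {0}
L1 = {1,4}  total {0,1,4}
Reach set: {0,1,4}

Answer: UNREACHABLE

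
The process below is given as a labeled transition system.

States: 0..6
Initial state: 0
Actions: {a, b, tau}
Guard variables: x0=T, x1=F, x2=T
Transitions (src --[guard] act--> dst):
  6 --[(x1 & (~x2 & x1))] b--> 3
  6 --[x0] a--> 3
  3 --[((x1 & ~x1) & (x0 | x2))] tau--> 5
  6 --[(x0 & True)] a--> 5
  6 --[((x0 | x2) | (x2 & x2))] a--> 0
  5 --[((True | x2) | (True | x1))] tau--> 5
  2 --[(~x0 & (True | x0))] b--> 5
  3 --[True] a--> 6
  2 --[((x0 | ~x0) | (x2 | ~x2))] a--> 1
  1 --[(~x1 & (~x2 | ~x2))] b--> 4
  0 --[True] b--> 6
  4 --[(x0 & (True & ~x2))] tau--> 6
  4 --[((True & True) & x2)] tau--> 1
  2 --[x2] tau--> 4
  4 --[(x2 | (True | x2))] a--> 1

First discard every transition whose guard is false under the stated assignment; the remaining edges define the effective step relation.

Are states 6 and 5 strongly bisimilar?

Refine partition for ~:
  π0 = {{0,1,2,3,4,5,6}}
  π1 = {{0},{1},{2,4},{3,6},{5}}
  π2 = {{0},{1},{2},{3},{4},{5},{6}}
7 equivalence class(es) (converged in 3)
6∈{6}, 5∈{5}

Answer: NOT BISIMILAR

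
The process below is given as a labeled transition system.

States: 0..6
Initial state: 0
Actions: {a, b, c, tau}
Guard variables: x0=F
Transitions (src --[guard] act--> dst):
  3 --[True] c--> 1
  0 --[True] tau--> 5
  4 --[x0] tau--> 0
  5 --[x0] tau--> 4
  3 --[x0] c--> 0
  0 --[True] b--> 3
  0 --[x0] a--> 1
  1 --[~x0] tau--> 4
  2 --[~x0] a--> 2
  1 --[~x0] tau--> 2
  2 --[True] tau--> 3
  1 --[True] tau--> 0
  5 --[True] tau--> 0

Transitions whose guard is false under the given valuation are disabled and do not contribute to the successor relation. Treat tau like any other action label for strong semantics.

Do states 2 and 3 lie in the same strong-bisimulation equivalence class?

Answer: NOT BISIMILAR

Trace:
Compute ~ classes (split until stable):
  round 0: {{0,1,2,3,4,5,6}}
  round 1: {{0},{1,5},{2},{3},{4,6}}
  round 2: {{0},{1},{2},{3},{4,6},{5}}
stable after 3 split(s): 6 block(s)
[2]={2}  [3]={3}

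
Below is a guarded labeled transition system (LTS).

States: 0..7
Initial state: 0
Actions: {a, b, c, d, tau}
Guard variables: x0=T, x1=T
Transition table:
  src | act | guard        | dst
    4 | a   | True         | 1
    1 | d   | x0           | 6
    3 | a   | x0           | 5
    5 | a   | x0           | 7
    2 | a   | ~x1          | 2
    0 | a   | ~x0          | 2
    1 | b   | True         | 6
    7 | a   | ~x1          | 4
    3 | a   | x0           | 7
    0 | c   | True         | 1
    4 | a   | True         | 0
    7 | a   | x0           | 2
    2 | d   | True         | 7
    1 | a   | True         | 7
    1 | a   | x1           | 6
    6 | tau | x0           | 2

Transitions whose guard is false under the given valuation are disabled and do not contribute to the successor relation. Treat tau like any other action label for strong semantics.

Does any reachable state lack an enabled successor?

Answer: DEADLOCK-FREE

Analysis:
R = {0,1,2,6,7}
  0: c→1  [1 exit(s)]
  1: a→6  a→7  b→6  d→6  [4 exit(s)]
  2: d→7  [1 exit(s)]
  6: tau→2  [1 exit(s)]
  7: a→2  [1 exit(s)]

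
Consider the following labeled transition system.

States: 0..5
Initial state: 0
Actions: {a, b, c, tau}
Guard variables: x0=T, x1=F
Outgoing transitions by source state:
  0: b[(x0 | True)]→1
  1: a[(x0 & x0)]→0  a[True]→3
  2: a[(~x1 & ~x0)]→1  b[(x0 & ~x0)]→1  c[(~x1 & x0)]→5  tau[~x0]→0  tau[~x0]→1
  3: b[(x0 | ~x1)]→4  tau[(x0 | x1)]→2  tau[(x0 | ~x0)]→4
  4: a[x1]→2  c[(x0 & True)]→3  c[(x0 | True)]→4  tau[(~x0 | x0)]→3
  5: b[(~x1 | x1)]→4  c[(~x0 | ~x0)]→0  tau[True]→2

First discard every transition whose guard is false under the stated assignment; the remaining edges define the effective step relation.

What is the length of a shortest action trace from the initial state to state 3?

Answer: 2

Analysis:
Breadth-first toward 3:
  Layer 0: {0}
  Layer 1: {1}
  Layer 2: {3}
depth(3)=2, e.g. b·a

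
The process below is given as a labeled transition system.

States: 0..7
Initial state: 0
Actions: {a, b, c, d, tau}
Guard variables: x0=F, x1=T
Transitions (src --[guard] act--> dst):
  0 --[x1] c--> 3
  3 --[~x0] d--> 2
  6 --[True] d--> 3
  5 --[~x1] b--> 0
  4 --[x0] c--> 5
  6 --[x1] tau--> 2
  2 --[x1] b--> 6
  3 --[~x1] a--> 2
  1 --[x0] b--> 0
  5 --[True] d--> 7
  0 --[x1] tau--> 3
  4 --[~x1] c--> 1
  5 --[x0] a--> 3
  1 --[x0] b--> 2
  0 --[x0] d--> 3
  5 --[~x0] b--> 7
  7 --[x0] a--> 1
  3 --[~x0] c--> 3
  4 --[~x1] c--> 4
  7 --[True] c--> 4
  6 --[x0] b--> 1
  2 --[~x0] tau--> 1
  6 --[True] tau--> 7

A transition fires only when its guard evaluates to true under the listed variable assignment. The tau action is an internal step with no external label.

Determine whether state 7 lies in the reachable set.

Answer: REACHABLE

Trace:
12 transition(s) survive guard evaluation.
Layer 0: {0}
Layer 1: {3}  now seen {0,3}
Layer 2: {2}  now seen {0,2,3}
Layer 3: {1,6}  now seen {0,1,2,3,6}
Layer 4: {7}  now seen {0,1,2,3,6,7}
Layer 5: {4}  now seen {0,1,2,3,4,6,7}
Reach set: {0,1,2,3,4,6,7}
witness 7: c·d·b·tau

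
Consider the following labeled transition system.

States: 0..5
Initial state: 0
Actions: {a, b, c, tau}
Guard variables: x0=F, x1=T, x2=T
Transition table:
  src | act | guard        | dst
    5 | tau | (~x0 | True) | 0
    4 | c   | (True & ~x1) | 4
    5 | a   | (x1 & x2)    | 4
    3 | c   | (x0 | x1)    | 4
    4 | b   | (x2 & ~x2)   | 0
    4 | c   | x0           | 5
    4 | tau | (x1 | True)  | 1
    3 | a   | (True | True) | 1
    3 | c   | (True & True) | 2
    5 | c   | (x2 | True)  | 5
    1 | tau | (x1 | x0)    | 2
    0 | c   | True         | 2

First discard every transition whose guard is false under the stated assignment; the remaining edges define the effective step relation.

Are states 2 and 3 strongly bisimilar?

Bisimulation quotient by refinement:
  π0 = {{0,1,2,3,4,5}}
  π1 = {{0},{1,4},{2},{3},{5}}
  π2 = {{0},{1},{2},{3},{4},{5}}
Fixed point at round 3; 6 class(es).
2∈{2}, 3∈{3}

Answer: NOT BISIMILAR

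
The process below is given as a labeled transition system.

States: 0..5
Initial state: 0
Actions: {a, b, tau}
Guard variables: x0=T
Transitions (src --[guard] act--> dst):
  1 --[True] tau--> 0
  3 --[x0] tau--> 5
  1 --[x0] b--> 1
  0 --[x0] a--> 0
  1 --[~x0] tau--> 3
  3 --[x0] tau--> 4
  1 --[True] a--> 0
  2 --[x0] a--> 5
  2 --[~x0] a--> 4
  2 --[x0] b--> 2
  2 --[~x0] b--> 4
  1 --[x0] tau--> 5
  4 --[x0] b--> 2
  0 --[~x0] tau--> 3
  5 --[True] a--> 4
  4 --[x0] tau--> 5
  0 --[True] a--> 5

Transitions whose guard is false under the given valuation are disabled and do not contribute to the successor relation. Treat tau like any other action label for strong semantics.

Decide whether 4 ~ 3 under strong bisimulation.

Answer: NOT BISIMILAR

Analysis:
Refine partition for ~:
  P[0] = {{0,1,2,3,4,5}}
  P[1] = {{0,5},{1},{2},{3},{4}}
  P[2] = {{0},{1},{2},{3},{4},{5}}
stable after 3 split(s): 6 block(s)
4∈{4}, 3∈{3}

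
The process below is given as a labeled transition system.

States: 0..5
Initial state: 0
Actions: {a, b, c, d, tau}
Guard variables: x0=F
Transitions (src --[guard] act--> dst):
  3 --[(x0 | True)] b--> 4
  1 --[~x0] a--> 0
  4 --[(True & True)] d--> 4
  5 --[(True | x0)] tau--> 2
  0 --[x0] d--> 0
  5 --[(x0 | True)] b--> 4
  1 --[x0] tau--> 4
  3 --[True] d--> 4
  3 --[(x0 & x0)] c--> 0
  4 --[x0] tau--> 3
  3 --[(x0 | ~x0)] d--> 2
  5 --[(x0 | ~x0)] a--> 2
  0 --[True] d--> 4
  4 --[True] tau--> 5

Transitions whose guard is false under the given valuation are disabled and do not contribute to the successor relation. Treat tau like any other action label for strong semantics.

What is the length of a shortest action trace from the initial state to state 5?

Layered search for 5:
  depth 0: {0}
  depth 1: {4}
  depth 2: {5}
first hit 5 at d=2 via d·tau

Answer: 2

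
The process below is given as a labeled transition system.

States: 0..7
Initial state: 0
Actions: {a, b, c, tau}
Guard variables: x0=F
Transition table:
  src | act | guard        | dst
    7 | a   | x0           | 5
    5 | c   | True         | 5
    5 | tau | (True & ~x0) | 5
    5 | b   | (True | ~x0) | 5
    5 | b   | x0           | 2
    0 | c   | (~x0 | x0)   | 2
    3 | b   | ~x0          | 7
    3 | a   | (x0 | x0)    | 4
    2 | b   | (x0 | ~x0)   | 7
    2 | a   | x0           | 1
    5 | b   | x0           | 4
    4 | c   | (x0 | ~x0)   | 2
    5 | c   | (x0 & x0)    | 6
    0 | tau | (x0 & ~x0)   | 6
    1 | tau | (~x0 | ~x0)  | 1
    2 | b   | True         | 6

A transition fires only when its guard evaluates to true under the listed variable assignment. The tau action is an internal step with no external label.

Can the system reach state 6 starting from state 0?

Guard filter leaves 9 enabled edge(s).
L0 = {0}
L1 = {2}  now seen {0,2}
L2 = {6,7}  now seen {0,2,6,7}
Reachable = {0,2,6,7}
Path to 6: c·b

Answer: REACHABLE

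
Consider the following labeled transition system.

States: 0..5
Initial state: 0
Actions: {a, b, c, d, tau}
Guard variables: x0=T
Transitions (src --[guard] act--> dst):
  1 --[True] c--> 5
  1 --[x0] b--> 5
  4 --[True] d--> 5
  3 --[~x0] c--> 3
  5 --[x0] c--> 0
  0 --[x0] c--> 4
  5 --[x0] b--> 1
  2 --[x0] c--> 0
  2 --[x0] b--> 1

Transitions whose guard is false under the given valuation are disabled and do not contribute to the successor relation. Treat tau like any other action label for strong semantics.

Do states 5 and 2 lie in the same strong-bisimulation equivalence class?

Answer: BISIMILAR

Working:
Bisimulation quotient by refinement:
  P[0] = {{0,1,2,3,4,5}}
  P[1] = {{0},{1,2,5},{3},{4}}
  P[2] = {{0},{1},{2,5},{3},{4}}
Fixed point at round 3; 5 class(es).
5∈{2,5}, 2∈{2,5}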